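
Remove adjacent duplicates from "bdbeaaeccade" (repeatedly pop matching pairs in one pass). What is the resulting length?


Input: bdbeaaeccade
Stack-based adjacent duplicate removal:
  Read 'b': push. Stack: b
  Read 'd': push. Stack: bd
  Read 'b': push. Stack: bdb
  Read 'e': push. Stack: bdbe
  Read 'a': push. Stack: bdbea
  Read 'a': matches stack top 'a' => pop. Stack: bdbe
  Read 'e': matches stack top 'e' => pop. Stack: bdb
  Read 'c': push. Stack: bdbc
  Read 'c': matches stack top 'c' => pop. Stack: bdb
  Read 'a': push. Stack: bdba
  Read 'd': push. Stack: bdbad
  Read 'e': push. Stack: bdbade
Final stack: "bdbade" (length 6)

6


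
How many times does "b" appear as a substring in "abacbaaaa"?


Searching for "b" in "abacbaaaa"
Scanning each position:
  Position 0: "a" => no
  Position 1: "b" => MATCH
  Position 2: "a" => no
  Position 3: "c" => no
  Position 4: "b" => MATCH
  Position 5: "a" => no
  Position 6: "a" => no
  Position 7: "a" => no
  Position 8: "a" => no
Total occurrences: 2

2


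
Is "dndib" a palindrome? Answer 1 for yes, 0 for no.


Input: dndib
Reversed: bidnd
  Compare pos 0 ('d') with pos 4 ('b'): MISMATCH
  Compare pos 1 ('n') with pos 3 ('i'): MISMATCH
Result: not a palindrome

0


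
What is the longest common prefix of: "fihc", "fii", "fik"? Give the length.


Words: fihc, fii, fik
  Position 0: all 'f' => match
  Position 1: all 'i' => match
  Position 2: ('h', 'i', 'k') => mismatch, stop
LCP = "fi" (length 2)

2


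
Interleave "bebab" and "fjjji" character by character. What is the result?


Interleaving "bebab" and "fjjji":
  Position 0: 'b' from first, 'f' from second => "bf"
  Position 1: 'e' from first, 'j' from second => "ej"
  Position 2: 'b' from first, 'j' from second => "bj"
  Position 3: 'a' from first, 'j' from second => "aj"
  Position 4: 'b' from first, 'i' from second => "bi"
Result: bfejbjajbi

bfejbjajbi


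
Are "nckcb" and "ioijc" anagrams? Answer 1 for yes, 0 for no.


Strings: "nckcb", "ioijc"
Sorted first:  bcckn
Sorted second: ciijo
Differ at position 0: 'b' vs 'c' => not anagrams

0


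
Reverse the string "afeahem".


Input: afeahem
Reading characters right to left:
  Position 6: 'm'
  Position 5: 'e'
  Position 4: 'h'
  Position 3: 'a'
  Position 2: 'e'
  Position 1: 'f'
  Position 0: 'a'
Reversed: mehaefa

mehaefa


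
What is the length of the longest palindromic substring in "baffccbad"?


Input: "baffccbad"
Checking substrings for palindromes:
  [2:4] "ff" (len 2) => palindrome
  [4:6] "cc" (len 2) => palindrome
Longest palindromic substring: "ff" with length 2

2


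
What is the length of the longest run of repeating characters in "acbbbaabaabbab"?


Input: "acbbbaabaabbab"
Scanning for longest run:
  Position 1 ('c'): new char, reset run to 1
  Position 2 ('b'): new char, reset run to 1
  Position 3 ('b'): continues run of 'b', length=2
  Position 4 ('b'): continues run of 'b', length=3
  Position 5 ('a'): new char, reset run to 1
  Position 6 ('a'): continues run of 'a', length=2
  Position 7 ('b'): new char, reset run to 1
  Position 8 ('a'): new char, reset run to 1
  Position 9 ('a'): continues run of 'a', length=2
  Position 10 ('b'): new char, reset run to 1
  Position 11 ('b'): continues run of 'b', length=2
  Position 12 ('a'): new char, reset run to 1
  Position 13 ('b'): new char, reset run to 1
Longest run: 'b' with length 3

3


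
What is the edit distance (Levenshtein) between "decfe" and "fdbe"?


Computing edit distance: "decfe" -> "fdbe"
DP table:
           f    d    b    e
      0    1    2    3    4
  d   1    1    1    2    3
  e   2    2    2    2    2
  c   3    3    3    3    3
  f   4    3    4    4    4
  e   5    4    4    5    4
Edit distance = dp[5][4] = 4

4


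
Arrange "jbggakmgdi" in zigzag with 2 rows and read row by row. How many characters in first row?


Zigzag "jbggakmgdi" into 2 rows:
Placing characters:
  'j' => row 0
  'b' => row 1
  'g' => row 0
  'g' => row 1
  'a' => row 0
  'k' => row 1
  'm' => row 0
  'g' => row 1
  'd' => row 0
  'i' => row 1
Rows:
  Row 0: "jgamd"
  Row 1: "bgkgi"
First row length: 5

5


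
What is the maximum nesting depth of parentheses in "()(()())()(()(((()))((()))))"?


Input: "()(()())()(()(((()))((()))))"
Tracking depth:
  Position 0 '(': depth becomes 1
  Position 1 ')': depth becomes 0
  Position 2 '(': depth becomes 1
  Position 3 '(': depth becomes 2
  Position 4 ')': depth becomes 1
  Position 5 '(': depth becomes 2
  Position 6 ')': depth becomes 1
  Position 7 ')': depth becomes 0
  Position 8 '(': depth becomes 1
  Position 9 ')': depth becomes 0
  Position 10 '(': depth becomes 1
  Position 11 '(': depth becomes 2
  Position 12 ')': depth becomes 1
  Position 13 '(': depth becomes 2
  Position 14 '(': depth becomes 3
  Position 15 '(': depth becomes 4
  Position 16 '(': depth becomes 5
  Position 17 ')': depth becomes 4
  Position 18 ')': depth becomes 3
  Position 19 ')': depth becomes 2
  Position 20 '(': depth becomes 3
  Position 21 '(': depth becomes 4
  Position 22 '(': depth becomes 5
  Position 23 ')': depth becomes 4
  Position 24 ')': depth becomes 3
  Position 25 ')': depth becomes 2
  Position 26 ')': depth becomes 1
  Position 27 ')': depth becomes 0
Maximum depth reached: 5

5


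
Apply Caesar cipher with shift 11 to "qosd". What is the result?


Caesar cipher: shift "qosd" by 11
  'q' (pos 16) + 11 = pos 1 = 'b'
  'o' (pos 14) + 11 = pos 25 = 'z'
  's' (pos 18) + 11 = pos 3 = 'd'
  'd' (pos 3) + 11 = pos 14 = 'o'
Result: bzdo

bzdo


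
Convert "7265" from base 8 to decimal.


Input: "7265" in base 8
Positional expansion:
  Digit '7' (value 7) x 8^3 = 3584
  Digit '2' (value 2) x 8^2 = 128
  Digit '6' (value 6) x 8^1 = 48
  Digit '5' (value 5) x 8^0 = 5
Sum = 3765

3765


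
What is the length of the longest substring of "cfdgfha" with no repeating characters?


Input: "cfdgfha"
Sliding window (track last position of each char):
  Position 0 ('c'): window [0,0] length 1 -- new best
  Position 1 ('f'): window [0,1] length 2 -- new best
  Position 2 ('d'): window [0,2] length 3 -- new best
  Position 3 ('g'): window [0,3] length 4 -- new best
  Position 4 ('f'): repeat (last at 1), move window start to 2
  Position 4 ('f'): window [2,4] length 3
  Position 5 ('h'): window [2,5] length 4
  Position 6 ('a'): window [2,6] length 5 -- new best
Longest substring with no repeats: "dgfha" with length 5

5


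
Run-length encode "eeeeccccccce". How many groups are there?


Input: eeeeccccccce
Scanning for consecutive runs:
  Group 1: 'e' x 4 (positions 0-3)
  Group 2: 'c' x 7 (positions 4-10)
  Group 3: 'e' x 1 (positions 11-11)
Total groups: 3

3


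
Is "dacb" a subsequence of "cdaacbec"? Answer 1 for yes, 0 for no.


Check if "dacb" is a subsequence of "cdaacbec"
Greedy scan:
  Position 0 ('c'): no match needed
  Position 1 ('d'): matches sub[0] = 'd'
  Position 2 ('a'): matches sub[1] = 'a'
  Position 3 ('a'): no match needed
  Position 4 ('c'): matches sub[2] = 'c'
  Position 5 ('b'): matches sub[3] = 'b'
  Position 6 ('e'): no match needed
  Position 7 ('c'): no match needed
All 4 characters matched => is a subsequence

1


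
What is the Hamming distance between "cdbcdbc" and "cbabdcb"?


Comparing "cdbcdbc" and "cbabdcb" position by position:
  Position 0: 'c' vs 'c' => same
  Position 1: 'd' vs 'b' => differ
  Position 2: 'b' vs 'a' => differ
  Position 3: 'c' vs 'b' => differ
  Position 4: 'd' vs 'd' => same
  Position 5: 'b' vs 'c' => differ
  Position 6: 'c' vs 'b' => differ
Total differences (Hamming distance): 5

5


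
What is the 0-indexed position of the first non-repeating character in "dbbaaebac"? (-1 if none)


Input: dbbaaebac
Character frequencies:
  'a': 3
  'b': 3
  'c': 1
  'd': 1
  'e': 1
Scanning left to right for freq == 1:
  Position 0 ('d'): unique! => answer = 0

0


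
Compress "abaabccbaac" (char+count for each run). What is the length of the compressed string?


Input: abaabccbaac
Runs:
  'a' x 1 => "a1"
  'b' x 1 => "b1"
  'a' x 2 => "a2"
  'b' x 1 => "b1"
  'c' x 2 => "c2"
  'b' x 1 => "b1"
  'a' x 2 => "a2"
  'c' x 1 => "c1"
Compressed: "a1b1a2b1c2b1a2c1"
Compressed length: 16

16


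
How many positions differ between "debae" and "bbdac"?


Comparing "debae" and "bbdac" position by position:
  Position 0: 'd' vs 'b' => DIFFER
  Position 1: 'e' vs 'b' => DIFFER
  Position 2: 'b' vs 'd' => DIFFER
  Position 3: 'a' vs 'a' => same
  Position 4: 'e' vs 'c' => DIFFER
Positions that differ: 4

4


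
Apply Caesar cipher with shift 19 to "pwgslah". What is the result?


Caesar cipher: shift "pwgslah" by 19
  'p' (pos 15) + 19 = pos 8 = 'i'
  'w' (pos 22) + 19 = pos 15 = 'p'
  'g' (pos 6) + 19 = pos 25 = 'z'
  's' (pos 18) + 19 = pos 11 = 'l'
  'l' (pos 11) + 19 = pos 4 = 'e'
  'a' (pos 0) + 19 = pos 19 = 't'
  'h' (pos 7) + 19 = pos 0 = 'a'
Result: ipzleta

ipzleta


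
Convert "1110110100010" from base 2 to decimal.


Input: "1110110100010" in base 2
Positional expansion:
  Digit '1' (value 1) x 2^12 = 4096
  Digit '1' (value 1) x 2^11 = 2048
  Digit '1' (value 1) x 2^10 = 1024
  Digit '0' (value 0) x 2^9 = 0
  Digit '1' (value 1) x 2^8 = 256
  Digit '1' (value 1) x 2^7 = 128
  Digit '0' (value 0) x 2^6 = 0
  Digit '1' (value 1) x 2^5 = 32
  Digit '0' (value 0) x 2^4 = 0
  Digit '0' (value 0) x 2^3 = 0
  Digit '0' (value 0) x 2^2 = 0
  Digit '1' (value 1) x 2^1 = 2
  Digit '0' (value 0) x 2^0 = 0
Sum = 7586

7586


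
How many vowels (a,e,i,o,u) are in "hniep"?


Input: hniep
Checking each character:
  'h' at position 0: consonant
  'n' at position 1: consonant
  'i' at position 2: vowel (running total: 1)
  'e' at position 3: vowel (running total: 2)
  'p' at position 4: consonant
Total vowels: 2

2


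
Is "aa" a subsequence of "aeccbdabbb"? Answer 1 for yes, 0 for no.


Check if "aa" is a subsequence of "aeccbdabbb"
Greedy scan:
  Position 0 ('a'): matches sub[0] = 'a'
  Position 1 ('e'): no match needed
  Position 2 ('c'): no match needed
  Position 3 ('c'): no match needed
  Position 4 ('b'): no match needed
  Position 5 ('d'): no match needed
  Position 6 ('a'): matches sub[1] = 'a'
  Position 7 ('b'): no match needed
  Position 8 ('b'): no match needed
  Position 9 ('b'): no match needed
All 2 characters matched => is a subsequence

1


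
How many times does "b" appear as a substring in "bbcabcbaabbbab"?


Searching for "b" in "bbcabcbaabbbab"
Scanning each position:
  Position 0: "b" => MATCH
  Position 1: "b" => MATCH
  Position 2: "c" => no
  Position 3: "a" => no
  Position 4: "b" => MATCH
  Position 5: "c" => no
  Position 6: "b" => MATCH
  Position 7: "a" => no
  Position 8: "a" => no
  Position 9: "b" => MATCH
  Position 10: "b" => MATCH
  Position 11: "b" => MATCH
  Position 12: "a" => no
  Position 13: "b" => MATCH
Total occurrences: 8

8


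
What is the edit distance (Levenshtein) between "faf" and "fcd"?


Computing edit distance: "faf" -> "fcd"
DP table:
           f    c    d
      0    1    2    3
  f   1    0    1    2
  a   2    1    1    2
  f   3    2    2    2
Edit distance = dp[3][3] = 2

2


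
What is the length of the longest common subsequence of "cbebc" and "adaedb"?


LCS of "cbebc" and "adaedb"
DP table:
           a    d    a    e    d    b
      0    0    0    0    0    0    0
  c   0    0    0    0    0    0    0
  b   0    0    0    0    0    0    1
  e   0    0    0    0    1    1    1
  b   0    0    0    0    1    1    2
  c   0    0    0    0    1    1    2
LCS length = dp[5][6] = 2

2


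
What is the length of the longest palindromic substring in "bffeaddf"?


Input: "bffeaddf"
Checking substrings for palindromes:
  [1:3] "ff" (len 2) => palindrome
  [5:7] "dd" (len 2) => palindrome
Longest palindromic substring: "ff" with length 2

2


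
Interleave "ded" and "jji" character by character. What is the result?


Interleaving "ded" and "jji":
  Position 0: 'd' from first, 'j' from second => "dj"
  Position 1: 'e' from first, 'j' from second => "ej"
  Position 2: 'd' from first, 'i' from second => "di"
Result: djejdi

djejdi


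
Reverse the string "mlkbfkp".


Input: mlkbfkp
Reading characters right to left:
  Position 6: 'p'
  Position 5: 'k'
  Position 4: 'f'
  Position 3: 'b'
  Position 2: 'k'
  Position 1: 'l'
  Position 0: 'm'
Reversed: pkfbklm

pkfbklm


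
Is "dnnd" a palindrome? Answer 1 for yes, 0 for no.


Input: dnnd
Reversed: dnnd
  Compare pos 0 ('d') with pos 3 ('d'): match
  Compare pos 1 ('n') with pos 2 ('n'): match
Result: palindrome

1


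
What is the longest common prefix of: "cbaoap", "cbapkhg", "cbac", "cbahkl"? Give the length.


Words: cbaoap, cbapkhg, cbac, cbahkl
  Position 0: all 'c' => match
  Position 1: all 'b' => match
  Position 2: all 'a' => match
  Position 3: ('o', 'p', 'c', 'h') => mismatch, stop
LCP = "cba" (length 3)

3


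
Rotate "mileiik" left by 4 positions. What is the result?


Input: "mileiik", rotate left by 4
First 4 characters: "mile"
Remaining characters: "iik"
Concatenate remaining + first: "iik" + "mile" = "iikmile"

iikmile


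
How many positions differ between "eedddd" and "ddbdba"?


Comparing "eedddd" and "ddbdba" position by position:
  Position 0: 'e' vs 'd' => DIFFER
  Position 1: 'e' vs 'd' => DIFFER
  Position 2: 'd' vs 'b' => DIFFER
  Position 3: 'd' vs 'd' => same
  Position 4: 'd' vs 'b' => DIFFER
  Position 5: 'd' vs 'a' => DIFFER
Positions that differ: 5

5


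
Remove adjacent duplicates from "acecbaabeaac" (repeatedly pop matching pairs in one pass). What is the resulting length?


Input: acecbaabeaac
Stack-based adjacent duplicate removal:
  Read 'a': push. Stack: a
  Read 'c': push. Stack: ac
  Read 'e': push. Stack: ace
  Read 'c': push. Stack: acec
  Read 'b': push. Stack: acecb
  Read 'a': push. Stack: acecba
  Read 'a': matches stack top 'a' => pop. Stack: acecb
  Read 'b': matches stack top 'b' => pop. Stack: acec
  Read 'e': push. Stack: acece
  Read 'a': push. Stack: acecea
  Read 'a': matches stack top 'a' => pop. Stack: acece
  Read 'c': push. Stack: acecec
Final stack: "acecec" (length 6)

6


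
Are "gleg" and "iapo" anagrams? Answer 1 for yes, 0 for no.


Strings: "gleg", "iapo"
Sorted first:  eggl
Sorted second: aiop
Differ at position 0: 'e' vs 'a' => not anagrams

0


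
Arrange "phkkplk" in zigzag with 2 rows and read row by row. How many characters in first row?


Zigzag "phkkplk" into 2 rows:
Placing characters:
  'p' => row 0
  'h' => row 1
  'k' => row 0
  'k' => row 1
  'p' => row 0
  'l' => row 1
  'k' => row 0
Rows:
  Row 0: "pkpk"
  Row 1: "hkl"
First row length: 4

4


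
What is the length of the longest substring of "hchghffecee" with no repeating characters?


Input: "hchghffecee"
Sliding window (track last position of each char):
  Position 0 ('h'): window [0,0] length 1 -- new best
  Position 1 ('c'): window [0,1] length 2 -- new best
  Position 2 ('h'): repeat (last at 0), move window start to 1
  Position 2 ('h'): window [1,2] length 2
  Position 3 ('g'): window [1,3] length 3 -- new best
  Position 4 ('h'): repeat (last at 2), move window start to 3
  Position 4 ('h'): window [3,4] length 2
  Position 5 ('f'): window [3,5] length 3
  Position 6 ('f'): repeat (last at 5), move window start to 6
  Position 6 ('f'): window [6,6] length 1
  Position 7 ('e'): window [6,7] length 2
  Position 8 ('c'): window [6,8] length 3
  Position 9 ('e'): repeat (last at 7), move window start to 8
  Position 9 ('e'): window [8,9] length 2
  Position 10 ('e'): repeat (last at 9), move window start to 10
  Position 10 ('e'): window [10,10] length 1
Longest substring with no repeats: "chg" with length 3

3


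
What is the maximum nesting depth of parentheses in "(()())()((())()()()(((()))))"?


Input: "(()())()((())()()()(((()))))"
Tracking depth:
  Position 0 '(': depth becomes 1
  Position 1 '(': depth becomes 2
  Position 2 ')': depth becomes 1
  Position 3 '(': depth becomes 2
  Position 4 ')': depth becomes 1
  Position 5 ')': depth becomes 0
  Position 6 '(': depth becomes 1
  Position 7 ')': depth becomes 0
  Position 8 '(': depth becomes 1
  Position 9 '(': depth becomes 2
  Position 10 '(': depth becomes 3
  Position 11 ')': depth becomes 2
  Position 12 ')': depth becomes 1
  Position 13 '(': depth becomes 2
  Position 14 ')': depth becomes 1
  Position 15 '(': depth becomes 2
  Position 16 ')': depth becomes 1
  Position 17 '(': depth becomes 2
  Position 18 ')': depth becomes 1
  Position 19 '(': depth becomes 2
  Position 20 '(': depth becomes 3
  Position 21 '(': depth becomes 4
  Position 22 '(': depth becomes 5
  Position 23 ')': depth becomes 4
  Position 24 ')': depth becomes 3
  Position 25 ')': depth becomes 2
  Position 26 ')': depth becomes 1
  Position 27 ')': depth becomes 0
Maximum depth reached: 5

5


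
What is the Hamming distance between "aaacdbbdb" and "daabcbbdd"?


Comparing "aaacdbbdb" and "daabcbbdd" position by position:
  Position 0: 'a' vs 'd' => differ
  Position 1: 'a' vs 'a' => same
  Position 2: 'a' vs 'a' => same
  Position 3: 'c' vs 'b' => differ
  Position 4: 'd' vs 'c' => differ
  Position 5: 'b' vs 'b' => same
  Position 6: 'b' vs 'b' => same
  Position 7: 'd' vs 'd' => same
  Position 8: 'b' vs 'd' => differ
Total differences (Hamming distance): 4

4


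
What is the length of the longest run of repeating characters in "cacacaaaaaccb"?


Input: "cacacaaaaaccb"
Scanning for longest run:
  Position 1 ('a'): new char, reset run to 1
  Position 2 ('c'): new char, reset run to 1
  Position 3 ('a'): new char, reset run to 1
  Position 4 ('c'): new char, reset run to 1
  Position 5 ('a'): new char, reset run to 1
  Position 6 ('a'): continues run of 'a', length=2
  Position 7 ('a'): continues run of 'a', length=3
  Position 8 ('a'): continues run of 'a', length=4
  Position 9 ('a'): continues run of 'a', length=5
  Position 10 ('c'): new char, reset run to 1
  Position 11 ('c'): continues run of 'c', length=2
  Position 12 ('b'): new char, reset run to 1
Longest run: 'a' with length 5

5


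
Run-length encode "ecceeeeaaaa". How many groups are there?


Input: ecceeeeaaaa
Scanning for consecutive runs:
  Group 1: 'e' x 1 (positions 0-0)
  Group 2: 'c' x 2 (positions 1-2)
  Group 3: 'e' x 4 (positions 3-6)
  Group 4: 'a' x 4 (positions 7-10)
Total groups: 4

4


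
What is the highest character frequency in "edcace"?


Input: edcace
Character counts:
  'a': 1
  'c': 2
  'd': 1
  'e': 2
Maximum frequency: 2

2


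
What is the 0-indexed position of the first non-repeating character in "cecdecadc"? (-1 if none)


Input: cecdecadc
Character frequencies:
  'a': 1
  'c': 4
  'd': 2
  'e': 2
Scanning left to right for freq == 1:
  Position 0 ('c'): freq=4, skip
  Position 1 ('e'): freq=2, skip
  Position 2 ('c'): freq=4, skip
  Position 3 ('d'): freq=2, skip
  Position 4 ('e'): freq=2, skip
  Position 5 ('c'): freq=4, skip
  Position 6 ('a'): unique! => answer = 6

6


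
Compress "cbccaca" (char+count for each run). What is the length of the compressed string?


Input: cbccaca
Runs:
  'c' x 1 => "c1"
  'b' x 1 => "b1"
  'c' x 2 => "c2"
  'a' x 1 => "a1"
  'c' x 1 => "c1"
  'a' x 1 => "a1"
Compressed: "c1b1c2a1c1a1"
Compressed length: 12

12


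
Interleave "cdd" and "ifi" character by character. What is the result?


Interleaving "cdd" and "ifi":
  Position 0: 'c' from first, 'i' from second => "ci"
  Position 1: 'd' from first, 'f' from second => "df"
  Position 2: 'd' from first, 'i' from second => "di"
Result: cidfdi

cidfdi


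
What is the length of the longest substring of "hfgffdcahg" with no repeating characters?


Input: "hfgffdcahg"
Sliding window (track last position of each char):
  Position 0 ('h'): window [0,0] length 1 -- new best
  Position 1 ('f'): window [0,1] length 2 -- new best
  Position 2 ('g'): window [0,2] length 3 -- new best
  Position 3 ('f'): repeat (last at 1), move window start to 2
  Position 3 ('f'): window [2,3] length 2
  Position 4 ('f'): repeat (last at 3), move window start to 4
  Position 4 ('f'): window [4,4] length 1
  Position 5 ('d'): window [4,5] length 2
  Position 6 ('c'): window [4,6] length 3
  Position 7 ('a'): window [4,7] length 4 -- new best
  Position 8 ('h'): window [4,8] length 5 -- new best
  Position 9 ('g'): window [4,9] length 6 -- new best
Longest substring with no repeats: "fdcahg" with length 6

6


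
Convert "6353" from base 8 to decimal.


Input: "6353" in base 8
Positional expansion:
  Digit '6' (value 6) x 8^3 = 3072
  Digit '3' (value 3) x 8^2 = 192
  Digit '5' (value 5) x 8^1 = 40
  Digit '3' (value 3) x 8^0 = 3
Sum = 3307

3307


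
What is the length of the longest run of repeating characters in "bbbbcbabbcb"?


Input: "bbbbcbabbcb"
Scanning for longest run:
  Position 1 ('b'): continues run of 'b', length=2
  Position 2 ('b'): continues run of 'b', length=3
  Position 3 ('b'): continues run of 'b', length=4
  Position 4 ('c'): new char, reset run to 1
  Position 5 ('b'): new char, reset run to 1
  Position 6 ('a'): new char, reset run to 1
  Position 7 ('b'): new char, reset run to 1
  Position 8 ('b'): continues run of 'b', length=2
  Position 9 ('c'): new char, reset run to 1
  Position 10 ('b'): new char, reset run to 1
Longest run: 'b' with length 4

4


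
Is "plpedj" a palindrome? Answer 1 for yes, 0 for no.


Input: plpedj
Reversed: jdeplp
  Compare pos 0 ('p') with pos 5 ('j'): MISMATCH
  Compare pos 1 ('l') with pos 4 ('d'): MISMATCH
  Compare pos 2 ('p') with pos 3 ('e'): MISMATCH
Result: not a palindrome

0


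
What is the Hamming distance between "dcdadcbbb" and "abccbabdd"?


Comparing "dcdadcbbb" and "abccbabdd" position by position:
  Position 0: 'd' vs 'a' => differ
  Position 1: 'c' vs 'b' => differ
  Position 2: 'd' vs 'c' => differ
  Position 3: 'a' vs 'c' => differ
  Position 4: 'd' vs 'b' => differ
  Position 5: 'c' vs 'a' => differ
  Position 6: 'b' vs 'b' => same
  Position 7: 'b' vs 'd' => differ
  Position 8: 'b' vs 'd' => differ
Total differences (Hamming distance): 8

8


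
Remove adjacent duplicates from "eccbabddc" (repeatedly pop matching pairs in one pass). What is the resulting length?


Input: eccbabddc
Stack-based adjacent duplicate removal:
  Read 'e': push. Stack: e
  Read 'c': push. Stack: ec
  Read 'c': matches stack top 'c' => pop. Stack: e
  Read 'b': push. Stack: eb
  Read 'a': push. Stack: eba
  Read 'b': push. Stack: ebab
  Read 'd': push. Stack: ebabd
  Read 'd': matches stack top 'd' => pop. Stack: ebab
  Read 'c': push. Stack: ebabc
Final stack: "ebabc" (length 5)

5


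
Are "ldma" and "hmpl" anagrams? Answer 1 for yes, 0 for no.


Strings: "ldma", "hmpl"
Sorted first:  adlm
Sorted second: hlmp
Differ at position 0: 'a' vs 'h' => not anagrams

0


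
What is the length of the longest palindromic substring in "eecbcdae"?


Input: "eecbcdae"
Checking substrings for palindromes:
  [2:5] "cbc" (len 3) => palindrome
  [0:2] "ee" (len 2) => palindrome
Longest palindromic substring: "cbc" with length 3

3


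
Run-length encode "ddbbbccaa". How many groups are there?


Input: ddbbbccaa
Scanning for consecutive runs:
  Group 1: 'd' x 2 (positions 0-1)
  Group 2: 'b' x 3 (positions 2-4)
  Group 3: 'c' x 2 (positions 5-6)
  Group 4: 'a' x 2 (positions 7-8)
Total groups: 4

4


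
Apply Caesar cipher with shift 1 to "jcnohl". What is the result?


Caesar cipher: shift "jcnohl" by 1
  'j' (pos 9) + 1 = pos 10 = 'k'
  'c' (pos 2) + 1 = pos 3 = 'd'
  'n' (pos 13) + 1 = pos 14 = 'o'
  'o' (pos 14) + 1 = pos 15 = 'p'
  'h' (pos 7) + 1 = pos 8 = 'i'
  'l' (pos 11) + 1 = pos 12 = 'm'
Result: kdopim

kdopim


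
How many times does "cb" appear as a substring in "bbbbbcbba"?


Searching for "cb" in "bbbbbcbba"
Scanning each position:
  Position 0: "bb" => no
  Position 1: "bb" => no
  Position 2: "bb" => no
  Position 3: "bb" => no
  Position 4: "bc" => no
  Position 5: "cb" => MATCH
  Position 6: "bb" => no
  Position 7: "ba" => no
Total occurrences: 1

1


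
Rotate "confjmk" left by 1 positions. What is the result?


Input: "confjmk", rotate left by 1
First 1 characters: "c"
Remaining characters: "onfjmk"
Concatenate remaining + first: "onfjmk" + "c" = "onfjmkc"

onfjmkc


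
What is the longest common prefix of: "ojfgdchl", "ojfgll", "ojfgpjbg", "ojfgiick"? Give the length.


Words: ojfgdchl, ojfgll, ojfgpjbg, ojfgiick
  Position 0: all 'o' => match
  Position 1: all 'j' => match
  Position 2: all 'f' => match
  Position 3: all 'g' => match
  Position 4: ('d', 'l', 'p', 'i') => mismatch, stop
LCP = "ojfg" (length 4)

4


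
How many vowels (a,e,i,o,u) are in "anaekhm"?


Input: anaekhm
Checking each character:
  'a' at position 0: vowel (running total: 1)
  'n' at position 1: consonant
  'a' at position 2: vowel (running total: 2)
  'e' at position 3: vowel (running total: 3)
  'k' at position 4: consonant
  'h' at position 5: consonant
  'm' at position 6: consonant
Total vowels: 3

3


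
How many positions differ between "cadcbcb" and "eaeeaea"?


Comparing "cadcbcb" and "eaeeaea" position by position:
  Position 0: 'c' vs 'e' => DIFFER
  Position 1: 'a' vs 'a' => same
  Position 2: 'd' vs 'e' => DIFFER
  Position 3: 'c' vs 'e' => DIFFER
  Position 4: 'b' vs 'a' => DIFFER
  Position 5: 'c' vs 'e' => DIFFER
  Position 6: 'b' vs 'a' => DIFFER
Positions that differ: 6

6


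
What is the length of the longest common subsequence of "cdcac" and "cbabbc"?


LCS of "cdcac" and "cbabbc"
DP table:
           c    b    a    b    b    c
      0    0    0    0    0    0    0
  c   0    1    1    1    1    1    1
  d   0    1    1    1    1    1    1
  c   0    1    1    1    1    1    2
  a   0    1    1    2    2    2    2
  c   0    1    1    2    2    2    3
LCS length = dp[5][6] = 3

3


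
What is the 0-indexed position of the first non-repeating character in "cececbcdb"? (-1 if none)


Input: cececbcdb
Character frequencies:
  'b': 2
  'c': 4
  'd': 1
  'e': 2
Scanning left to right for freq == 1:
  Position 0 ('c'): freq=4, skip
  Position 1 ('e'): freq=2, skip
  Position 2 ('c'): freq=4, skip
  Position 3 ('e'): freq=2, skip
  Position 4 ('c'): freq=4, skip
  Position 5 ('b'): freq=2, skip
  Position 6 ('c'): freq=4, skip
  Position 7 ('d'): unique! => answer = 7

7


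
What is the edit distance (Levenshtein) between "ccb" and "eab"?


Computing edit distance: "ccb" -> "eab"
DP table:
           e    a    b
      0    1    2    3
  c   1    1    2    3
  c   2    2    2    3
  b   3    3    3    2
Edit distance = dp[3][3] = 2

2


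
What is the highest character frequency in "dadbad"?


Input: dadbad
Character counts:
  'a': 2
  'b': 1
  'd': 3
Maximum frequency: 3

3


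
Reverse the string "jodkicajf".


Input: jodkicajf
Reading characters right to left:
  Position 8: 'f'
  Position 7: 'j'
  Position 6: 'a'
  Position 5: 'c'
  Position 4: 'i'
  Position 3: 'k'
  Position 2: 'd'
  Position 1: 'o'
  Position 0: 'j'
Reversed: fjacikdoj

fjacikdoj


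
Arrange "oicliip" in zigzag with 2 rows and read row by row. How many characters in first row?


Zigzag "oicliip" into 2 rows:
Placing characters:
  'o' => row 0
  'i' => row 1
  'c' => row 0
  'l' => row 1
  'i' => row 0
  'i' => row 1
  'p' => row 0
Rows:
  Row 0: "ocip"
  Row 1: "ili"
First row length: 4

4


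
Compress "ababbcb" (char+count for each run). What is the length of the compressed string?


Input: ababbcb
Runs:
  'a' x 1 => "a1"
  'b' x 1 => "b1"
  'a' x 1 => "a1"
  'b' x 2 => "b2"
  'c' x 1 => "c1"
  'b' x 1 => "b1"
Compressed: "a1b1a1b2c1b1"
Compressed length: 12

12


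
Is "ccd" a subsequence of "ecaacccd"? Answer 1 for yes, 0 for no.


Check if "ccd" is a subsequence of "ecaacccd"
Greedy scan:
  Position 0 ('e'): no match needed
  Position 1 ('c'): matches sub[0] = 'c'
  Position 2 ('a'): no match needed
  Position 3 ('a'): no match needed
  Position 4 ('c'): matches sub[1] = 'c'
  Position 5 ('c'): no match needed
  Position 6 ('c'): no match needed
  Position 7 ('d'): matches sub[2] = 'd'
All 3 characters matched => is a subsequence

1


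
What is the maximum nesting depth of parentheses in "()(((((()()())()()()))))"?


Input: "()(((((()()())()()()))))"
Tracking depth:
  Position 0 '(': depth becomes 1
  Position 1 ')': depth becomes 0
  Position 2 '(': depth becomes 1
  Position 3 '(': depth becomes 2
  Position 4 '(': depth becomes 3
  Position 5 '(': depth becomes 4
  Position 6 '(': depth becomes 5
  Position 7 '(': depth becomes 6
  Position 8 ')': depth becomes 5
  Position 9 '(': depth becomes 6
  Position 10 ')': depth becomes 5
  Position 11 '(': depth becomes 6
  Position 12 ')': depth becomes 5
  Position 13 ')': depth becomes 4
  Position 14 '(': depth becomes 5
  Position 15 ')': depth becomes 4
  Position 16 '(': depth becomes 5
  Position 17 ')': depth becomes 4
  Position 18 '(': depth becomes 5
  Position 19 ')': depth becomes 4
  Position 20 ')': depth becomes 3
  Position 21 ')': depth becomes 2
  Position 22 ')': depth becomes 1
  Position 23 ')': depth becomes 0
Maximum depth reached: 6

6


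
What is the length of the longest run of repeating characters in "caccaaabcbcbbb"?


Input: "caccaaabcbcbbb"
Scanning for longest run:
  Position 1 ('a'): new char, reset run to 1
  Position 2 ('c'): new char, reset run to 1
  Position 3 ('c'): continues run of 'c', length=2
  Position 4 ('a'): new char, reset run to 1
  Position 5 ('a'): continues run of 'a', length=2
  Position 6 ('a'): continues run of 'a', length=3
  Position 7 ('b'): new char, reset run to 1
  Position 8 ('c'): new char, reset run to 1
  Position 9 ('b'): new char, reset run to 1
  Position 10 ('c'): new char, reset run to 1
  Position 11 ('b'): new char, reset run to 1
  Position 12 ('b'): continues run of 'b', length=2
  Position 13 ('b'): continues run of 'b', length=3
Longest run: 'a' with length 3

3


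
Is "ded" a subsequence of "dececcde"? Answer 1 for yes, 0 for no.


Check if "ded" is a subsequence of "dececcde"
Greedy scan:
  Position 0 ('d'): matches sub[0] = 'd'
  Position 1 ('e'): matches sub[1] = 'e'
  Position 2 ('c'): no match needed
  Position 3 ('e'): no match needed
  Position 4 ('c'): no match needed
  Position 5 ('c'): no match needed
  Position 6 ('d'): matches sub[2] = 'd'
  Position 7 ('e'): no match needed
All 3 characters matched => is a subsequence

1


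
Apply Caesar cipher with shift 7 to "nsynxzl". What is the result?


Caesar cipher: shift "nsynxzl" by 7
  'n' (pos 13) + 7 = pos 20 = 'u'
  's' (pos 18) + 7 = pos 25 = 'z'
  'y' (pos 24) + 7 = pos 5 = 'f'
  'n' (pos 13) + 7 = pos 20 = 'u'
  'x' (pos 23) + 7 = pos 4 = 'e'
  'z' (pos 25) + 7 = pos 6 = 'g'
  'l' (pos 11) + 7 = pos 18 = 's'
Result: uzfuegs

uzfuegs


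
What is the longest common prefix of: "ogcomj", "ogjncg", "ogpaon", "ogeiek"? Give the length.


Words: ogcomj, ogjncg, ogpaon, ogeiek
  Position 0: all 'o' => match
  Position 1: all 'g' => match
  Position 2: ('c', 'j', 'p', 'e') => mismatch, stop
LCP = "og" (length 2)

2


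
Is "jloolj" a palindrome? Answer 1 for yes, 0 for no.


Input: jloolj
Reversed: jloolj
  Compare pos 0 ('j') with pos 5 ('j'): match
  Compare pos 1 ('l') with pos 4 ('l'): match
  Compare pos 2 ('o') with pos 3 ('o'): match
Result: palindrome

1


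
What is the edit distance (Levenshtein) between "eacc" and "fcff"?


Computing edit distance: "eacc" -> "fcff"
DP table:
           f    c    f    f
      0    1    2    3    4
  e   1    1    2    3    4
  a   2    2    2    3    4
  c   3    3    2    3    4
  c   4    4    3    3    4
Edit distance = dp[4][4] = 4

4


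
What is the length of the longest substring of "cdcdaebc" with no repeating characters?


Input: "cdcdaebc"
Sliding window (track last position of each char):
  Position 0 ('c'): window [0,0] length 1 -- new best
  Position 1 ('d'): window [0,1] length 2 -- new best
  Position 2 ('c'): repeat (last at 0), move window start to 1
  Position 2 ('c'): window [1,2] length 2
  Position 3 ('d'): repeat (last at 1), move window start to 2
  Position 3 ('d'): window [2,3] length 2
  Position 4 ('a'): window [2,4] length 3 -- new best
  Position 5 ('e'): window [2,5] length 4 -- new best
  Position 6 ('b'): window [2,6] length 5 -- new best
  Position 7 ('c'): repeat (last at 2), move window start to 3
  Position 7 ('c'): window [3,7] length 5
Longest substring with no repeats: "cdaeb" with length 5

5


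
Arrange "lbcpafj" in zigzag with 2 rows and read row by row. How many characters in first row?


Zigzag "lbcpafj" into 2 rows:
Placing characters:
  'l' => row 0
  'b' => row 1
  'c' => row 0
  'p' => row 1
  'a' => row 0
  'f' => row 1
  'j' => row 0
Rows:
  Row 0: "lcaj"
  Row 1: "bpf"
First row length: 4

4


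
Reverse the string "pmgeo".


Input: pmgeo
Reading characters right to left:
  Position 4: 'o'
  Position 3: 'e'
  Position 2: 'g'
  Position 1: 'm'
  Position 0: 'p'
Reversed: oegmp

oegmp


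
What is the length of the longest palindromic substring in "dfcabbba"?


Input: "dfcabbba"
Checking substrings for palindromes:
  [3:8] "abbba" (len 5) => palindrome
  [4:7] "bbb" (len 3) => palindrome
  [4:6] "bb" (len 2) => palindrome
  [5:7] "bb" (len 2) => palindrome
Longest palindromic substring: "abbba" with length 5

5


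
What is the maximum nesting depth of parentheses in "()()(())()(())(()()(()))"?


Input: "()()(())()(())(()()(()))"
Tracking depth:
  Position 0 '(': depth becomes 1
  Position 1 ')': depth becomes 0
  Position 2 '(': depth becomes 1
  Position 3 ')': depth becomes 0
  Position 4 '(': depth becomes 1
  Position 5 '(': depth becomes 2
  Position 6 ')': depth becomes 1
  Position 7 ')': depth becomes 0
  Position 8 '(': depth becomes 1
  Position 9 ')': depth becomes 0
  Position 10 '(': depth becomes 1
  Position 11 '(': depth becomes 2
  Position 12 ')': depth becomes 1
  Position 13 ')': depth becomes 0
  Position 14 '(': depth becomes 1
  Position 15 '(': depth becomes 2
  Position 16 ')': depth becomes 1
  Position 17 '(': depth becomes 2
  Position 18 ')': depth becomes 1
  Position 19 '(': depth becomes 2
  Position 20 '(': depth becomes 3
  Position 21 ')': depth becomes 2
  Position 22 ')': depth becomes 1
  Position 23 ')': depth becomes 0
Maximum depth reached: 3

3


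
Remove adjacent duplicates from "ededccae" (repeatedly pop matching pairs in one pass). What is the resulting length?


Input: ededccae
Stack-based adjacent duplicate removal:
  Read 'e': push. Stack: e
  Read 'd': push. Stack: ed
  Read 'e': push. Stack: ede
  Read 'd': push. Stack: eded
  Read 'c': push. Stack: ededc
  Read 'c': matches stack top 'c' => pop. Stack: eded
  Read 'a': push. Stack: ededa
  Read 'e': push. Stack: ededae
Final stack: "ededae" (length 6)

6


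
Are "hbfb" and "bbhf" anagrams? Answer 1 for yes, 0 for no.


Strings: "hbfb", "bbhf"
Sorted first:  bbfh
Sorted second: bbfh
Sorted forms match => anagrams

1


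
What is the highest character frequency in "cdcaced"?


Input: cdcaced
Character counts:
  'a': 1
  'c': 3
  'd': 2
  'e': 1
Maximum frequency: 3

3


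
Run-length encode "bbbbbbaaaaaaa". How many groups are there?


Input: bbbbbbaaaaaaa
Scanning for consecutive runs:
  Group 1: 'b' x 6 (positions 0-5)
  Group 2: 'a' x 7 (positions 6-12)
Total groups: 2

2


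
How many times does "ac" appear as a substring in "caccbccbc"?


Searching for "ac" in "caccbccbc"
Scanning each position:
  Position 0: "ca" => no
  Position 1: "ac" => MATCH
  Position 2: "cc" => no
  Position 3: "cb" => no
  Position 4: "bc" => no
  Position 5: "cc" => no
  Position 6: "cb" => no
  Position 7: "bc" => no
Total occurrences: 1

1


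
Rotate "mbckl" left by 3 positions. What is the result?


Input: "mbckl", rotate left by 3
First 3 characters: "mbc"
Remaining characters: "kl"
Concatenate remaining + first: "kl" + "mbc" = "klmbc"

klmbc


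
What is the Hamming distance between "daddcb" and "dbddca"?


Comparing "daddcb" and "dbddca" position by position:
  Position 0: 'd' vs 'd' => same
  Position 1: 'a' vs 'b' => differ
  Position 2: 'd' vs 'd' => same
  Position 3: 'd' vs 'd' => same
  Position 4: 'c' vs 'c' => same
  Position 5: 'b' vs 'a' => differ
Total differences (Hamming distance): 2

2


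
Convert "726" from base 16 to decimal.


Input: "726" in base 16
Positional expansion:
  Digit '7' (value 7) x 16^2 = 1792
  Digit '2' (value 2) x 16^1 = 32
  Digit '6' (value 6) x 16^0 = 6
Sum = 1830

1830


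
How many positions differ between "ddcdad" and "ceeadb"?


Comparing "ddcdad" and "ceeadb" position by position:
  Position 0: 'd' vs 'c' => DIFFER
  Position 1: 'd' vs 'e' => DIFFER
  Position 2: 'c' vs 'e' => DIFFER
  Position 3: 'd' vs 'a' => DIFFER
  Position 4: 'a' vs 'd' => DIFFER
  Position 5: 'd' vs 'b' => DIFFER
Positions that differ: 6

6


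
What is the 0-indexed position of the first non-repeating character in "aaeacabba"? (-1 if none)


Input: aaeacabba
Character frequencies:
  'a': 5
  'b': 2
  'c': 1
  'e': 1
Scanning left to right for freq == 1:
  Position 0 ('a'): freq=5, skip
  Position 1 ('a'): freq=5, skip
  Position 2 ('e'): unique! => answer = 2

2


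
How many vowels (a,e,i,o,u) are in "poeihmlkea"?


Input: poeihmlkea
Checking each character:
  'p' at position 0: consonant
  'o' at position 1: vowel (running total: 1)
  'e' at position 2: vowel (running total: 2)
  'i' at position 3: vowel (running total: 3)
  'h' at position 4: consonant
  'm' at position 5: consonant
  'l' at position 6: consonant
  'k' at position 7: consonant
  'e' at position 8: vowel (running total: 4)
  'a' at position 9: vowel (running total: 5)
Total vowels: 5

5


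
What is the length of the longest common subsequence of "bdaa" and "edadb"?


LCS of "bdaa" and "edadb"
DP table:
           e    d    a    d    b
      0    0    0    0    0    0
  b   0    0    0    0    0    1
  d   0    0    1    1    1    1
  a   0    0    1    2    2    2
  a   0    0    1    2    2    2
LCS length = dp[4][5] = 2

2


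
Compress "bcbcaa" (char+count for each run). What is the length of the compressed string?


Input: bcbcaa
Runs:
  'b' x 1 => "b1"
  'c' x 1 => "c1"
  'b' x 1 => "b1"
  'c' x 1 => "c1"
  'a' x 2 => "a2"
Compressed: "b1c1b1c1a2"
Compressed length: 10

10


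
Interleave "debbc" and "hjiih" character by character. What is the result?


Interleaving "debbc" and "hjiih":
  Position 0: 'd' from first, 'h' from second => "dh"
  Position 1: 'e' from first, 'j' from second => "ej"
  Position 2: 'b' from first, 'i' from second => "bi"
  Position 3: 'b' from first, 'i' from second => "bi"
  Position 4: 'c' from first, 'h' from second => "ch"
Result: dhejbibich

dhejbibich


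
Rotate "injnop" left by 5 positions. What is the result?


Input: "injnop", rotate left by 5
First 5 characters: "injno"
Remaining characters: "p"
Concatenate remaining + first: "p" + "injno" = "pinjno"

pinjno


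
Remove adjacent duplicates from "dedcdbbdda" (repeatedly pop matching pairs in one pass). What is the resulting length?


Input: dedcdbbdda
Stack-based adjacent duplicate removal:
  Read 'd': push. Stack: d
  Read 'e': push. Stack: de
  Read 'd': push. Stack: ded
  Read 'c': push. Stack: dedc
  Read 'd': push. Stack: dedcd
  Read 'b': push. Stack: dedcdb
  Read 'b': matches stack top 'b' => pop. Stack: dedcd
  Read 'd': matches stack top 'd' => pop. Stack: dedc
  Read 'd': push. Stack: dedcd
  Read 'a': push. Stack: dedcda
Final stack: "dedcda" (length 6)

6


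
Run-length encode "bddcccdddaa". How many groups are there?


Input: bddcccdddaa
Scanning for consecutive runs:
  Group 1: 'b' x 1 (positions 0-0)
  Group 2: 'd' x 2 (positions 1-2)
  Group 3: 'c' x 3 (positions 3-5)
  Group 4: 'd' x 3 (positions 6-8)
  Group 5: 'a' x 2 (positions 9-10)
Total groups: 5

5


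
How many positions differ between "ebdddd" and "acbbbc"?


Comparing "ebdddd" and "acbbbc" position by position:
  Position 0: 'e' vs 'a' => DIFFER
  Position 1: 'b' vs 'c' => DIFFER
  Position 2: 'd' vs 'b' => DIFFER
  Position 3: 'd' vs 'b' => DIFFER
  Position 4: 'd' vs 'b' => DIFFER
  Position 5: 'd' vs 'c' => DIFFER
Positions that differ: 6

6
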